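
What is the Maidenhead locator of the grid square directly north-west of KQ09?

JR90

Longitude square 0; −1 → -1, wraps to 9, carry into field.
Longitude field K = 10; −1 → 9 = J.
Latitude square 9; +1 → 10, wraps to 0, carry into field.
Latitude field Q = 16; +1 → 17 = R.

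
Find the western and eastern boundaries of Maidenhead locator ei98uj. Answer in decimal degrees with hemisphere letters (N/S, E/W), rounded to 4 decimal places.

80.3333° W, 80.2500° W

Field E=4, I=8: +4·20° lon, +8·10° lat → SW at lon -100°, lat -10°.
Square 9, 8: +9·2° lon, +8·1° lat → SW at lon -82°, lat -2°.
Subsquare u=20, j=9: +20·0.0833333° lon, +9·0.0416667° lat → SW at lon -80.3333°, lat -1.625°.
Cell spans 0.0833333° lon × 0.0416667° lat.
west 80.3333° W, east 80.2500° W.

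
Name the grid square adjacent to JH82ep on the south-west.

Longitude subsquare e = 4; −1 → 3 = d.
Latitude subsquare p = 15; −1 → 14 = o.

JH82do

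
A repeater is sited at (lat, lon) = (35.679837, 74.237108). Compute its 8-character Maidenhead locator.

MM75cq83

Add 180° to longitude and 90° to latitude: 254.23711, 125.67984.
Field: 254.23711/20 → 12 → M, 125.67984/10 → 12 → M; chars MM.
Square: 14.23711/2 → 7, 5.67984/1 → 5; chars 75.
Subsquare: 0.23711/0.0833333 → 2 → c, 0.67984/0.0416667 → 16 → q; chars cq.
Extended square: 0.07044/0.00833333 → 8, 0.01317/0.00416667 → 3; chars 83.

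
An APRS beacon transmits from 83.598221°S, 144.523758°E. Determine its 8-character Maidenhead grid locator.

QA26gj26

Offset from 180°W / 90°S: lon 324.52376°, lat 6.40178°.
Field: lon ⌊324.52376/20⌋ = 16 → Q; lat ⌊6.40178/10⌋ = 0 → A.
Square: lon ⌊4.52376/2⌋ = 2; lat ⌊6.40178/1⌋ = 6.
Subsquare: lon ⌊0.52376/0.0833333⌋ = 6 → g; lat ⌊0.40178/0.0416667⌋ = 9 → j.
Extended square: lon ⌊0.02376/0.00833333⌋ = 2; lat ⌊0.02678/0.00416667⌋ = 6.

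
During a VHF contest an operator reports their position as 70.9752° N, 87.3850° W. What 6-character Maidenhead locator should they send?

EQ60hx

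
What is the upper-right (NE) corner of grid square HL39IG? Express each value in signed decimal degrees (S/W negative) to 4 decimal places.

29.2917, -33.2500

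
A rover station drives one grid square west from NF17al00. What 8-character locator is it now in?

Longitude extended square 0; −1 → -1, wraps to 9, carry into subsquare.
Longitude subsquare a = 0; −1 → -1, wraps to 23 = x, carry into square.
Longitude square 1; −1 → 0.
The latitude characters are unchanged.

NF07xl90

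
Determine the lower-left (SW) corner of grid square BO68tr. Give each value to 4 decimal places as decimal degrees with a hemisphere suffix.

58.7083° N, 146.4167° W

Field B=1, O=14: +1·20° lon, +14·10° lat → SW at lon -160°, lat 50°.
Square 6, 8: +6·2° lon, +8·1° lat → SW at lon -148°, lat 58°.
Subsquare t=19, r=17: +19·0.0833333° lon, +17·0.0416667° lat → SW at lon -146.417°, lat 58.7083°.
latitude 58.7083° N, longitude 146.4167° W.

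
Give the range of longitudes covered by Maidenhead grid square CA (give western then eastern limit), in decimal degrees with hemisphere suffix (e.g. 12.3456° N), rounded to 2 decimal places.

Field C=2, A=0: +2·20° lon, +0·10° lat → SW at lon -140°, lat -90°.
Cell spans 20° lon × 10° lat.
west 140.00° W, east 120.00° W.

140.00° W, 120.00° W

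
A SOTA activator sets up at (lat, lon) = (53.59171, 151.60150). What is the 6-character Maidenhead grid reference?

QO53to

Offset from 180°W / 90°S: lon 331.6015°, lat 143.5917°.
Field: lon ⌊331.6015/20⌋ = 16 → Q; lat ⌊143.5917/10⌋ = 14 → O.
Square: lon ⌊11.6015/2⌋ = 5; lat ⌊3.5917/1⌋ = 3.
Subsquare: lon ⌊1.6015/0.0833333⌋ = 19 → t; lat ⌊0.5917/0.0416667⌋ = 14 → o.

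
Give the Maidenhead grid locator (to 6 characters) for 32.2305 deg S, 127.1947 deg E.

PF37os

Shift to the Maidenhead origin (180°W, 90°S): lon 307.1947, lat 57.7695.
Field: lon ⌊307.1947/20⌋ = 15 → P; lat ⌊57.7695/10⌋ = 5 → F.
Square: lon ⌊7.1947/2⌋ = 3; lat ⌊7.7695/1⌋ = 7.
Subsquare: lon ⌊1.1947/0.0833333⌋ = 14 → o; lat ⌊0.7695/0.0416667⌋ = 18 → s.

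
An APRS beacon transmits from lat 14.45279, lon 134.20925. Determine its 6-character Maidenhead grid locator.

PK74ck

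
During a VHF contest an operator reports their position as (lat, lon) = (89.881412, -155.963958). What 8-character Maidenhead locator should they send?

BR29av41

Offset from 180°W / 90°S: lon 24.03604°, lat 179.88141°.
Field (20°×10°, letters A–R): lon ⌊24.03604/20⌋ = 1 → B; lat ⌊179.88141/10⌋ = 17 → R.
Square (2°×1°, digits 0–9): lon ⌊4.03604/2⌋ = 2; lat ⌊9.88141/1⌋ = 9.
Subsquare (5′×2.5′, letters a–x): lon ⌊0.03604/0.0833333⌋ = 0 → a; lat ⌊0.88141/0.0416667⌋ = 21 → v.
Extended square (30″×15″, digits 0–9): lon ⌊0.03604/0.00833333⌋ = 4; lat ⌊0.00641/0.00416667⌋ = 1.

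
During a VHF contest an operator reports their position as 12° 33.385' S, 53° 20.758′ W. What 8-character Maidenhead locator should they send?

GH37hk86

Offset from 180°W / 90°S: lon 126.65403°, lat 77.44358°.
Field: 126.65403/20 → 6 → G, 77.44358/10 → 7 → H; chars GH.
Square: 6.65403/2 → 3, 7.44358/1 → 7; chars 37.
Subsquare: 0.65403/0.0833333 → 7 → h, 0.44358/0.0416667 → 10 → k; chars hk.
Extended square: 0.07070/0.00833333 → 8, 0.02692/0.00416667 → 6; chars 86.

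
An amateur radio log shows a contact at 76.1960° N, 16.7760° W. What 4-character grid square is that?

IQ16

Shift to the Maidenhead origin (180°W, 90°S): lon 163.22, lat 166.20.
Field: 163.22/20 → 8 → I, 166.20/10 → 16 → Q; chars IQ.
Square: 3.22/2 → 1, 6.20/1 → 6; chars 16.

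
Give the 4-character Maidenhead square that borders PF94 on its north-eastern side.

Longitude square 9; +1 → 10, wraps to 0, carry into field.
Longitude field P = 15; +1 → 16 = Q.
Latitude square 4; +1 → 5.

QF05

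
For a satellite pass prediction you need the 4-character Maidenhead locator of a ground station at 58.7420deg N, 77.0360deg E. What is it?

MO88

Shift to the Maidenhead origin (180°W, 90°S): lon 257.04, lat 148.74.
Field (20°×10°, letters A–R): lon ⌊257.04/20⌋ = 12 → M; lat ⌊148.74/10⌋ = 14 → O.
Square (2°×1°, digits 0–9): lon ⌊17.04/2⌋ = 8; lat ⌊8.74/1⌋ = 8.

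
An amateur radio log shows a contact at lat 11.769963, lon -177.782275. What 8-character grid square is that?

Shift to the Maidenhead origin (180°W, 90°S): lon 2.21773, lat 101.76996.
Field: 2.21773/20 → 0 → A, 101.76996/10 → 10 → K; chars AK.
Square: 2.21773/2 → 1, 1.76996/1 → 1; chars 11.
Subsquare: 0.21773/0.0833333 → 2 → c, 0.76996/0.0416667 → 18 → s; chars cs.
Extended square: 0.05106/0.00833333 → 6, 0.01996/0.00416667 → 4; chars 64.

AK11cs64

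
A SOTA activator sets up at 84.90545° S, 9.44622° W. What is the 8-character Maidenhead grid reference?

IA55gc62

Add 180° to longitude and 90° to latitude: 170.55378, 5.09455.
Field: 170.55378/20 → 8 → I, 5.09455/10 → 0 → A; chars IA.
Square: 10.55378/2 → 5, 5.09455/1 → 5; chars 55.
Subsquare: 0.55378/0.0833333 → 6 → g, 0.09455/0.0416667 → 2 → c; chars gc.
Extended square: 0.05378/0.00833333 → 6, 0.01122/0.00416667 → 2; chars 62.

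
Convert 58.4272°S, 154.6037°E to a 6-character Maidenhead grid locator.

QD71hn

Shift to the Maidenhead origin (180°W, 90°S): lon 334.6037, lat 31.5728.
Field: lon ⌊334.6037/20⌋ = 16 → Q; lat ⌊31.5728/10⌋ = 3 → D.
Square: lon ⌊14.6037/2⌋ = 7; lat ⌊1.5728/1⌋ = 1.
Subsquare: lon ⌊0.6037/0.0833333⌋ = 7 → h; lat ⌊0.5728/0.0416667⌋ = 13 → n.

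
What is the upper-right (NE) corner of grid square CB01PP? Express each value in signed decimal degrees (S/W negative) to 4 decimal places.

-78.3333, -138.6667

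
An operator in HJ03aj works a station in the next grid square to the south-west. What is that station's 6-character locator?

GJ93xi

Longitude subsquare a = 0; −1 → -1, wraps to 23 = x, carry into square.
Longitude square 0; −1 → -1, wraps to 9, carry into field.
Longitude field H = 7; −1 → 6 = G.
Latitude subsquare j = 9; −1 → 8 = i.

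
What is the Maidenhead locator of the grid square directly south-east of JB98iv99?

JB98jv08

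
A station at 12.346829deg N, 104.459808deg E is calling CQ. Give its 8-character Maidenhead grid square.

Offset from 180°W / 90°S: lon 284.45981°, lat 102.34683°.
Field (20°×10°, letters A–R): lon ⌊284.45981/20⌋ = 14 → O; lat ⌊102.34683/10⌋ = 10 → K.
Square (2°×1°, digits 0–9): lon ⌊4.45981/2⌋ = 2; lat ⌊2.34683/1⌋ = 2.
Subsquare (5′×2.5′, letters a–x): lon ⌊0.45981/0.0833333⌋ = 5 → f; lat ⌊0.34683/0.0416667⌋ = 8 → i.
Extended square (30″×15″, digits 0–9): lon ⌊0.04314/0.00833333⌋ = 5; lat ⌊0.01350/0.00416667⌋ = 3.

OK22fi53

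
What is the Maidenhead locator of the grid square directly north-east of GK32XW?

GK42ax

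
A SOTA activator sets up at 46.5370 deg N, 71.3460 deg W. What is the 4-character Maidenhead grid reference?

FN46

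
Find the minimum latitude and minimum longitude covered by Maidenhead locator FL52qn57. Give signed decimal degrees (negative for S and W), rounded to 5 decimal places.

22.57083, -68.62500

Field F=5, L=11: +5·20° lon, +11·10° lat → SW at lon -80°, lat 20°.
Square 5, 2: +5·2° lon, +2·1° lat → SW at lon -70°, lat 22°.
Subsquare q=16, n=13: +16·0.0833333° lon, +13·0.0416667° lat → SW at lon -68.6667°, lat 22.5417°.
Extended square 5, 7: +5·0.00833333° lon, +7·0.00416667° lat → SW at lon -68.625°, lat 22.5708°.
latitude 22.57083, longitude -68.62500.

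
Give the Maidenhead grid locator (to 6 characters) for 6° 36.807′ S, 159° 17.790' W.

BI03ij

Shift to the Maidenhead origin (180°W, 90°S): lon 20.7035, lat 83.3865.
Field (20°×10°, letters A–R): lon ⌊20.7035/20⌋ = 1 → B; lat ⌊83.3865/10⌋ = 8 → I.
Square (2°×1°, digits 0–9): lon ⌊0.7035/2⌋ = 0; lat ⌊3.3865/1⌋ = 3.
Subsquare (5′×2.5′, letters a–x): lon ⌊0.7035/0.0833333⌋ = 8 → i; lat ⌊0.3865/0.0416667⌋ = 9 → j.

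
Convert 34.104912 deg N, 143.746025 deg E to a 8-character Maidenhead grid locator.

QM14uc95

Add 180° to longitude and 90° to latitude: 323.74603, 124.10491.
Field: lon ⌊323.74603/20⌋ = 16 → Q; lat ⌊124.10491/10⌋ = 12 → M.
Square: lon ⌊3.74603/2⌋ = 1; lat ⌊4.10491/1⌋ = 4.
Subsquare: lon ⌊1.74603/0.0833333⌋ = 20 → u; lat ⌊0.10491/0.0416667⌋ = 2 → c.
Extended square: lon ⌊0.07936/0.00833333⌋ = 9; lat ⌊0.02158/0.00416667⌋ = 5.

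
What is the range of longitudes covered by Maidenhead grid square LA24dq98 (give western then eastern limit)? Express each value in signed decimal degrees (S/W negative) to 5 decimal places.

Field L=11, A=0: +11·20° lon, +0·10° lat → SW at lon 40°, lat -90°.
Square 2, 4: +2·2° lon, +4·1° lat → SW at lon 44°, lat -86°.
Subsquare d=3, q=16: +3·0.0833333° lon, +16·0.0416667° lat → SW at lon 44.25°, lat -85.3333°.
Extended square 9, 8: +9·0.00833333° lon, +8·0.00416667° lat → SW at lon 44.325°, lat -85.3°.
Cell spans 0.00833333° lon × 0.00416667° lat.
west 44.32500, east 44.33333.

44.32500, 44.33333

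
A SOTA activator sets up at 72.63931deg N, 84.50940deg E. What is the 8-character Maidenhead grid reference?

Add 180° to longitude and 90° to latitude: 264.50940, 162.63931.
Field: lon ⌊264.50940/20⌋ = 13 → N; lat ⌊162.63931/10⌋ = 16 → Q.
Square: lon ⌊4.50940/2⌋ = 2; lat ⌊2.63931/1⌋ = 2.
Subsquare: lon ⌊0.50940/0.0833333⌋ = 6 → g; lat ⌊0.63931/0.0416667⌋ = 15 → p.
Extended square: lon ⌊0.00940/0.00833333⌋ = 1; lat ⌊0.01431/0.00416667⌋ = 3.

NQ22gp13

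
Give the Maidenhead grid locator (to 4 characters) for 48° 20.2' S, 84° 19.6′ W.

EE71

Shift to the Maidenhead origin (180°W, 90°S): lon 95.67, lat 41.66.
Field: lon ⌊95.67/20⌋ = 4 → E; lat ⌊41.66/10⌋ = 4 → E.
Square: lon ⌊15.67/2⌋ = 7; lat ⌊1.66/1⌋ = 1.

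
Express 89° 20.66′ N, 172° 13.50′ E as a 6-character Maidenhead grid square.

RR69ci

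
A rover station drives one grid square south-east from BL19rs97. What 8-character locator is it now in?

BL19ss06

Longitude extended square 9; +1 → 10, wraps to 0, carry into subsquare.
Longitude subsquare r = 17; +1 → 18 = s.
Latitude extended square 7; −1 → 6.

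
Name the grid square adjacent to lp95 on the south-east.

MP04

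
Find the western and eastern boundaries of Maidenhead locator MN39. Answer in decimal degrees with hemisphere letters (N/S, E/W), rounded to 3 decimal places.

Field M=12, N=13: +12·20° lon, +13·10° lat → SW at lon 60°, lat 40°.
Square 3, 9: +3·2° lon, +9·1° lat → SW at lon 66°, lat 49°.
Cell spans 2° lon × 1° lat.
west 66.000° E, east 68.000° E.

66.000° E, 68.000° E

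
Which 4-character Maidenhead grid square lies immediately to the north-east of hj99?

IK00

Longitude square 9; +1 → 10, wraps to 0, carry into field.
Longitude field H = 7; +1 → 8 = I.
Latitude square 9; +1 → 10, wraps to 0, carry into field.
Latitude field J = 9; +1 → 10 = K.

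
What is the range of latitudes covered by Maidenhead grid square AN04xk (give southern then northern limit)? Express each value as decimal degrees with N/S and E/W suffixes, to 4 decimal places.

44.4167° N, 44.4583° N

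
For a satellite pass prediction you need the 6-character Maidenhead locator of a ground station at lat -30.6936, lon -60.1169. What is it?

FF99wh

Offset from 180°W / 90°S: lon 119.8831°, lat 59.3064°.
Field (20°×10°, letters A–R): 119.8831/20 → 5 → F, 59.3064/10 → 5 → F; chars FF.
Square (2°×1°, digits 0–9): 19.8831/2 → 9, 9.3064/1 → 9; chars 99.
Subsquare (5′×2.5′, letters a–x): 1.8831/0.0833333 → 22 → w, 0.3064/0.0416667 → 7 → h; chars wh.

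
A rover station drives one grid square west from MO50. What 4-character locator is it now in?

MO40

Longitude square 5; −1 → 4.
The latitude characters are unchanged.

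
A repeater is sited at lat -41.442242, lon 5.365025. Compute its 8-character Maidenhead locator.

JE28qn33

Add 180° to longitude and 90° to latitude: 185.36503, 48.55776.
Field: 185.36503/20 → 9 → J, 48.55776/10 → 4 → E; chars JE.
Square: 5.36503/2 → 2, 8.55776/1 → 8; chars 28.
Subsquare: 1.36503/0.0833333 → 16 → q, 0.55776/0.0416667 → 13 → n; chars qn.
Extended square: 0.03169/0.00833333 → 3, 0.01609/0.00416667 → 3; chars 33.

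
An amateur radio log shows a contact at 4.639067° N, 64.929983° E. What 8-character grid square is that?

Shift to the Maidenhead origin (180°W, 90°S): lon 244.92998, lat 94.63907.
Field (20°×10°, letters A–R): 244.92998/20 → 12 → M, 94.63907/10 → 9 → J; chars MJ.
Square (2°×1°, digits 0–9): 4.92998/2 → 2, 4.63907/1 → 4; chars 24.
Subsquare (5′×2.5′, letters a–x): 0.92998/0.0833333 → 11 → l, 0.63907/0.0416667 → 15 → p; chars lp.
Extended square (30″×15″, digits 0–9): 0.01332/0.00833333 → 1, 0.01407/0.00416667 → 3; chars 13.

MJ24lp13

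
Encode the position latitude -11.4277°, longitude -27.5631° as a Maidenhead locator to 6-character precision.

Offset from 180°W / 90°S: lon 152.4369°, lat 78.5723°.
Field: 152.4369/20 → 7 → H, 78.5723/10 → 7 → H; chars HH.
Square: 12.4369/2 → 6, 8.5723/1 → 8; chars 68.
Subsquare: 0.4369/0.0833333 → 5 → f, 0.5723/0.0416667 → 13 → n; chars fn.

HH68fn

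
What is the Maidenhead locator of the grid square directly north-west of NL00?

ML91

Longitude square 0; −1 → -1, wraps to 9, carry into field.
Longitude field N = 13; −1 → 12 = M.
Latitude square 0; +1 → 1.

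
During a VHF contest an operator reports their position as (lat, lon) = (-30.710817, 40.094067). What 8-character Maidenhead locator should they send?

Offset from 180°W / 90°S: lon 220.09407°, lat 59.28918°.
Field (20°×10°, letters A–R): lon ⌊220.09407/20⌋ = 11 → L; lat ⌊59.28918/10⌋ = 5 → F.
Square (2°×1°, digits 0–9): lon ⌊0.09407/2⌋ = 0; lat ⌊9.28918/1⌋ = 9.
Subsquare (5′×2.5′, letters a–x): lon ⌊0.09407/0.0833333⌋ = 1 → b; lat ⌊0.28918/0.0416667⌋ = 6 → g.
Extended square (30″×15″, digits 0–9): lon ⌊0.01073/0.00833333⌋ = 1; lat ⌊0.03918/0.00416667⌋ = 9.

LF09bg19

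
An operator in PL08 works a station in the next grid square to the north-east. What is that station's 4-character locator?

Longitude square 0; +1 → 1.
Latitude square 8; +1 → 9.

PL19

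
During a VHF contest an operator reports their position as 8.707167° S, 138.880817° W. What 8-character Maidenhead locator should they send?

Shift to the Maidenhead origin (180°W, 90°S): lon 41.11918, lat 81.29283.
Field: lon ⌊41.11918/20⌋ = 2 → C; lat ⌊81.29283/10⌋ = 8 → I.
Square: lon ⌊1.11918/2⌋ = 0; lat ⌊1.29283/1⌋ = 1.
Subsquare: lon ⌊1.11918/0.0833333⌋ = 13 → n; lat ⌊0.29283/0.0416667⌋ = 7 → h.
Extended square: lon ⌊0.03585/0.00833333⌋ = 4; lat ⌊0.00117/0.00416667⌋ = 0.

CI01nh40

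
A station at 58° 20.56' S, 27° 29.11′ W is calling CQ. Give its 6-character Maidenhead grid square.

Shift to the Maidenhead origin (180°W, 90°S): lon 152.5148, lat 31.6573.
Field: 152.5148/20 → 7 → H, 31.6573/10 → 3 → D; chars HD.
Square: 12.5148/2 → 6, 1.6573/1 → 1; chars 61.
Subsquare: 0.5148/0.0833333 → 6 → g, 0.6573/0.0416667 → 15 → p; chars gp.

HD61gp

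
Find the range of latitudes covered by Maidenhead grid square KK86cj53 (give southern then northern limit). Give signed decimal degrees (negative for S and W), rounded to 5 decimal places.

16.38750, 16.39167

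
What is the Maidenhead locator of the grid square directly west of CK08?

BK98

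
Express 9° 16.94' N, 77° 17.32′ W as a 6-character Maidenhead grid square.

Offset from 180°W / 90°S: lon 102.7113°, lat 99.2823°.
Field: lon ⌊102.7113/20⌋ = 5 → F; lat ⌊99.2823/10⌋ = 9 → J.
Square: lon ⌊2.7113/2⌋ = 1; lat ⌊9.2823/1⌋ = 9.
Subsquare: lon ⌊0.7113/0.0833333⌋ = 8 → i; lat ⌊0.2823/0.0416667⌋ = 6 → g.

FJ19ig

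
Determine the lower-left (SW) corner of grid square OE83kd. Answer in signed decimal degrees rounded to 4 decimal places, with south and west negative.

-46.8750, 116.8333

Field O=14, E=4: +14·20° lon, +4·10° lat → SW at lon 100°, lat -50°.
Square 8, 3: +8·2° lon, +3·1° lat → SW at lon 116°, lat -47°.
Subsquare k=10, d=3: +10·0.0833333° lon, +3·0.0416667° lat → SW at lon 116.833°, lat -46.875°.
latitude -46.8750, longitude 116.8333.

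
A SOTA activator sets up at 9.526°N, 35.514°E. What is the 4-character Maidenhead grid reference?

Add 180° to longitude and 90° to latitude: 215.51, 99.53.
Field: 215.51/20 → 10 → K, 99.53/10 → 9 → J; chars KJ.
Square: 15.51/2 → 7, 9.53/1 → 9; chars 79.

KJ79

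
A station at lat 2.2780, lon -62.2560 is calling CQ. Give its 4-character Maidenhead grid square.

FJ82

Add 180° to longitude and 90° to latitude: 117.74, 92.28.
Field: 117.74/20 → 5 → F, 92.28/10 → 9 → J; chars FJ.
Square: 17.74/2 → 8, 2.28/1 → 2; chars 82.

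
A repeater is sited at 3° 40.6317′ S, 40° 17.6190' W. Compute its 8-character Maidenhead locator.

Offset from 180°W / 90°S: lon 139.70635°, lat 86.32281°.
Field: lon ⌊139.70635/20⌋ = 6 → G; lat ⌊86.32281/10⌋ = 8 → I.
Square: lon ⌊19.70635/2⌋ = 9; lat ⌊6.32281/1⌋ = 6.
Subsquare: lon ⌊1.70635/0.0833333⌋ = 20 → u; lat ⌊0.32281/0.0416667⌋ = 7 → h.
Extended square: lon ⌊0.03968/0.00833333⌋ = 4; lat ⌊0.03114/0.00416667⌋ = 7.

GI96uh47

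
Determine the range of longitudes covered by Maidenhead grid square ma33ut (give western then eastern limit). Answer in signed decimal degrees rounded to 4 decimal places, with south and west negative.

Field M=12, A=0: +12·20° lon, +0·10° lat → SW at lon 60°, lat -90°.
Square 3, 3: +3·2° lon, +3·1° lat → SW at lon 66°, lat -87°.
Subsquare u=20, t=19: +20·0.0833333° lon, +19·0.0416667° lat → SW at lon 67.6667°, lat -86.2083°.
Cell spans 0.0833333° lon × 0.0416667° lat.
west 67.6667, east 67.7500.

67.6667, 67.7500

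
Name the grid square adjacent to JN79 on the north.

JO70

Latitude square 9; +1 → 10, wraps to 0, carry into field.
Latitude field N = 13; +1 → 14 = O.
The longitude characters are unchanged.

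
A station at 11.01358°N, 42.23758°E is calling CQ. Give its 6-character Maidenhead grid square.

Offset from 180°W / 90°S: lon 222.2376°, lat 101.0136°.
Field (20°×10°, letters A–R): lon ⌊222.2376/20⌋ = 11 → L; lat ⌊101.0136/10⌋ = 10 → K.
Square (2°×1°, digits 0–9): lon ⌊2.2376/2⌋ = 1; lat ⌊1.0136/1⌋ = 1.
Subsquare (5′×2.5′, letters a–x): lon ⌊0.2376/0.0833333⌋ = 2 → c; lat ⌊0.0136/0.0416667⌋ = 0 → a.

LK11ca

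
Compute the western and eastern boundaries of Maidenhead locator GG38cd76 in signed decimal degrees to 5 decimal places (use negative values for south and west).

-53.77500, -53.76667

Field G=6, G=6: +6·20° lon, +6·10° lat → SW at lon -60°, lat -30°.
Square 3, 8: +3·2° lon, +8·1° lat → SW at lon -54°, lat -22°.
Subsquare c=2, d=3: +2·0.0833333° lon, +3·0.0416667° lat → SW at lon -53.8333°, lat -21.875°.
Extended square 7, 6: +7·0.00833333° lon, +6·0.00416667° lat → SW at lon -53.775°, lat -21.85°.
Cell spans 0.00833333° lon × 0.00416667° lat.
west -53.77500, east -53.76667.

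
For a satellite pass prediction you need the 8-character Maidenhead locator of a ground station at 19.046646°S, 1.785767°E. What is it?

JH00vw48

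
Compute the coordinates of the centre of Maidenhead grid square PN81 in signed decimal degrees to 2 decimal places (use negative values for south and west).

Field P=15, N=13: +15·20° lon, +13·10° lat → SW at lon 120°, lat 40°.
Square 8, 1: +8·2° lon, +1·1° lat → SW at lon 136°, lat 41°.
Cell spans 2° lon × 1° lat. Centre is SW corner plus half of each.
latitude 41.50, longitude 137.00.

41.50, 137.00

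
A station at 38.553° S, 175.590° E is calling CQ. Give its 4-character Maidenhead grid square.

RF71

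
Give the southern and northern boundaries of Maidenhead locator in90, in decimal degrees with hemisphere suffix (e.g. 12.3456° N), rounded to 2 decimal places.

Field I=8, N=13: +8·20° lon, +13·10° lat → SW at lon -20°, lat 40°.
Square 9, 0: +9·2° lon, +0·1° lat → SW at lon -2°, lat 40°.
Cell spans 2° lon × 1° lat.
south 40.00° N, north 41.00° N.

40.00° N, 41.00° N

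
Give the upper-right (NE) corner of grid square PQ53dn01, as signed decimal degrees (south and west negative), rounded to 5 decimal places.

73.55000, 130.25833

Field P=15, Q=16: +15·20° lon, +16·10° lat → SW at lon 120°, lat 70°.
Square 5, 3: +5·2° lon, +3·1° lat → SW at lon 130°, lat 73°.
Subsquare d=3, n=13: +3·0.0833333° lon, +13·0.0416667° lat → SW at lon 130.25°, lat 73.5417°.
Extended square 0, 1: +0·0.00833333° lon, +1·0.00416667° lat → SW at lon 130.25°, lat 73.5458°.
Cell spans 0.00833333° lon × 0.00416667° lat. NE corner is SW corner plus one full cell.
latitude 73.55000, longitude 130.25833.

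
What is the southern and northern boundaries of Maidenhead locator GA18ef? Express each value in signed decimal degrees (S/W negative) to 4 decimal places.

Field G=6, A=0: +6·20° lon, +0·10° lat → SW at lon -60°, lat -90°.
Square 1, 8: +1·2° lon, +8·1° lat → SW at lon -58°, lat -82°.
Subsquare e=4, f=5: +4·0.0833333° lon, +5·0.0416667° lat → SW at lon -57.6667°, lat -81.7917°.
Cell spans 0.0833333° lon × 0.0416667° lat.
south -81.7917, north -81.7500.

-81.7917, -81.7500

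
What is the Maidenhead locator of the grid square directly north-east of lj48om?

Longitude subsquare o = 14; +1 → 15 = p.
Latitude subsquare m = 12; +1 → 13 = n.

LJ48pn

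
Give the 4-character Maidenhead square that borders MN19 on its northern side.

Latitude square 9; +1 → 10, wraps to 0, carry into field.
Latitude field N = 13; +1 → 14 = O.
The longitude characters are unchanged.

MO10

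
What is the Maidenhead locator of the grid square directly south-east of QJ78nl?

QJ78ok

Longitude subsquare n = 13; +1 → 14 = o.
Latitude subsquare l = 11; −1 → 10 = k.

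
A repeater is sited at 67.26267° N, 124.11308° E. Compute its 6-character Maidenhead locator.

Add 180° to longitude and 90° to latitude: 304.1131, 157.2627.
Field: lon ⌊304.1131/20⌋ = 15 → P; lat ⌊157.2627/10⌋ = 15 → P.
Square: lon ⌊4.1131/2⌋ = 2; lat ⌊7.2627/1⌋ = 7.
Subsquare: lon ⌊0.1131/0.0833333⌋ = 1 → b; lat ⌊0.2627/0.0416667⌋ = 6 → g.

PP27bg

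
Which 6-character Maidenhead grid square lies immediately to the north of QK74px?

QK75pa

Latitude subsquare x = 23; +1 → 24, wraps to 0 = a, carry into square.
Latitude square 4; +1 → 5.
The longitude characters are unchanged.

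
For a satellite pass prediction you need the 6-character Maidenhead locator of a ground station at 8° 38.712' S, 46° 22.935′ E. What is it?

LI31ei

Add 180° to longitude and 90° to latitude: 226.3822, 81.3548.
Field: 226.3822/20 → 11 → L, 81.3548/10 → 8 → I; chars LI.
Square: 6.3822/2 → 3, 1.3548/1 → 1; chars 31.
Subsquare: 0.3822/0.0833333 → 4 → e, 0.3548/0.0416667 → 8 → i; chars ei.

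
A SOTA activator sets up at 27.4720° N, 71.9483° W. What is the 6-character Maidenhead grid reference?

FL47al

Offset from 180°W / 90°S: lon 108.0517°, lat 117.4720°.
Field: lon ⌊108.0517/20⌋ = 5 → F; lat ⌊117.4720/10⌋ = 11 → L.
Square: lon ⌊8.0517/2⌋ = 4; lat ⌊7.4720/1⌋ = 7.
Subsquare: lon ⌊0.0517/0.0833333⌋ = 0 → a; lat ⌊0.4720/0.0416667⌋ = 11 → l.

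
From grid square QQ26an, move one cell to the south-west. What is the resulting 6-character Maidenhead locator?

QQ16xm

Longitude subsquare a = 0; −1 → -1, wraps to 23 = x, carry into square.
Longitude square 2; −1 → 1.
Latitude subsquare n = 13; −1 → 12 = m.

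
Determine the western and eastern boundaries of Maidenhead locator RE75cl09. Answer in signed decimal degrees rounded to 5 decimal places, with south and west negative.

174.16667, 174.17500

Field R=17, E=4: +17·20° lon, +4·10° lat → SW at lon 160°, lat -50°.
Square 7, 5: +7·2° lon, +5·1° lat → SW at lon 174°, lat -45°.
Subsquare c=2, l=11: +2·0.0833333° lon, +11·0.0416667° lat → SW at lon 174.167°, lat -44.5417°.
Extended square 0, 9: +0·0.00833333° lon, +9·0.00416667° lat → SW at lon 174.167°, lat -44.5042°.
Cell spans 0.00833333° lon × 0.00416667° lat.
west 174.16667, east 174.17500.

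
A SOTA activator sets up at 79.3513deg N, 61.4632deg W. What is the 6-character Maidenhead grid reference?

FQ99gi

Shift to the Maidenhead origin (180°W, 90°S): lon 118.5368, lat 169.3513.
Field: 118.5368/20 → 5 → F, 169.3513/10 → 16 → Q; chars FQ.
Square: 18.5368/2 → 9, 9.3513/1 → 9; chars 99.
Subsquare: 0.5368/0.0833333 → 6 → g, 0.3513/0.0416667 → 8 → i; chars gi.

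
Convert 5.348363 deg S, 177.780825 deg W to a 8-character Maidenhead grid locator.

AI14cp66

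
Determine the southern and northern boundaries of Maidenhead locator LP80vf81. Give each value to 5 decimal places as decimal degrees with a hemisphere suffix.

60.21250° N, 60.21667° N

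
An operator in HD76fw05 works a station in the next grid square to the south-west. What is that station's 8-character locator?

HD76ew94

Longitude extended square 0; −1 → -1, wraps to 9, carry into subsquare.
Longitude subsquare f = 5; −1 → 4 = e.
Latitude extended square 5; −1 → 4.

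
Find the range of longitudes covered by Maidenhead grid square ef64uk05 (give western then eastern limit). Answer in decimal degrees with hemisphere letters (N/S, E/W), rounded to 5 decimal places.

86.33333° W, 86.32500° W

Field E=4, F=5: +4·20° lon, +5·10° lat → SW at lon -100°, lat -40°.
Square 6, 4: +6·2° lon, +4·1° lat → SW at lon -88°, lat -36°.
Subsquare u=20, k=10: +20·0.0833333° lon, +10·0.0416667° lat → SW at lon -86.3333°, lat -35.5833°.
Extended square 0, 5: +0·0.00833333° lon, +5·0.00416667° lat → SW at lon -86.3333°, lat -35.5625°.
Cell spans 0.00833333° lon × 0.00416667° lat.
west 86.33333° W, east 86.32500° W.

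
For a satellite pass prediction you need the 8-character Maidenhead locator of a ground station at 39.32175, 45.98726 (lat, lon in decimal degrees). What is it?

Offset from 180°W / 90°S: lon 225.98726°, lat 129.32175°.
Field: 225.98726/20 → 11 → L, 129.32175/10 → 12 → M; chars LM.
Square: 5.98726/2 → 2, 9.32175/1 → 9; chars 29.
Subsquare: 1.98726/0.0833333 → 23 → x, 0.32175/0.0416667 → 7 → h; chars xh.
Extended square: 0.07059/0.00833333 → 8, 0.03008/0.00416667 → 7; chars 87.

LM29xh87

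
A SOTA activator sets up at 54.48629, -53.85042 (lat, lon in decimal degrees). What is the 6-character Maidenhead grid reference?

Shift to the Maidenhead origin (180°W, 90°S): lon 126.1496, lat 144.4863.
Field (20°×10°, letters A–R): lon ⌊126.1496/20⌋ = 6 → G; lat ⌊144.4863/10⌋ = 14 → O.
Square (2°×1°, digits 0–9): lon ⌊6.1496/2⌋ = 3; lat ⌊4.4863/1⌋ = 4.
Subsquare (5′×2.5′, letters a–x): lon ⌊0.1496/0.0833333⌋ = 1 → b; lat ⌊0.4863/0.0416667⌋ = 11 → l.

GO34bl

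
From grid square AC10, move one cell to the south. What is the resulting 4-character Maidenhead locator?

AB19

Latitude square 0; −1 → -1, wraps to 9, carry into field.
Latitude field C = 2; −1 → 1 = B.
The longitude characters are unchanged.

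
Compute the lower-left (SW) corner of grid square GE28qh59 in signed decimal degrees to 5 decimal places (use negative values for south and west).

-41.67083, -54.62500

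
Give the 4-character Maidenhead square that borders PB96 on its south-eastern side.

QB05

Longitude square 9; +1 → 10, wraps to 0, carry into field.
Longitude field P = 15; +1 → 16 = Q.
Latitude square 6; −1 → 5.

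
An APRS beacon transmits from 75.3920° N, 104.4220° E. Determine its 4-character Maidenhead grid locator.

Shift to the Maidenhead origin (180°W, 90°S): lon 284.42, lat 165.39.
Field: lon ⌊284.42/20⌋ = 14 → O; lat ⌊165.39/10⌋ = 16 → Q.
Square: lon ⌊4.42/2⌋ = 2; lat ⌊5.39/1⌋ = 5.

OQ25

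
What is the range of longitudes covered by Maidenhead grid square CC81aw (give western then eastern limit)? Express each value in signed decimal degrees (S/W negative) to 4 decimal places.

-124.0000, -123.9167

Field C=2, C=2: +2·20° lon, +2·10° lat → SW at lon -140°, lat -70°.
Square 8, 1: +8·2° lon, +1·1° lat → SW at lon -124°, lat -69°.
Subsquare a=0, w=22: +0·0.0833333° lon, +22·0.0416667° lat → SW at lon -124°, lat -68.0833°.
Cell spans 0.0833333° lon × 0.0416667° lat.
west -124.0000, east -123.9167.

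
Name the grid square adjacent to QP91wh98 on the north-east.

Longitude extended square 9; +1 → 10, wraps to 0, carry into subsquare.
Longitude subsquare w = 22; +1 → 23 = x.
Latitude extended square 8; +1 → 9.

QP91xh09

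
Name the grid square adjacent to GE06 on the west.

FE96

Longitude square 0; −1 → -1, wraps to 9, carry into field.
Longitude field G = 6; −1 → 5 = F.
The latitude characters are unchanged.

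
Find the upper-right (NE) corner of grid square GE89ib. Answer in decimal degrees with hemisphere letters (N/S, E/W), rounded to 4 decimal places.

Field G=6, E=4: +6·20° lon, +4·10° lat → SW at lon -60°, lat -50°.
Square 8, 9: +8·2° lon, +9·1° lat → SW at lon -44°, lat -41°.
Subsquare i=8, b=1: +8·0.0833333° lon, +1·0.0416667° lat → SW at lon -43.3333°, lat -40.9583°.
Cell spans 0.0833333° lon × 0.0416667° lat. NE corner is SW corner plus one full cell.
latitude 40.9167° S, longitude 43.2500° W.

40.9167° S, 43.2500° W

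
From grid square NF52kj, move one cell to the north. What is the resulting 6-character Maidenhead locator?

NF52kk

Latitude subsquare j = 9; +1 → 10 = k.
The longitude characters are unchanged.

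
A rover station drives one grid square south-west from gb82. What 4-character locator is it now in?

GB71

Longitude square 8; −1 → 7.
Latitude square 2; −1 → 1.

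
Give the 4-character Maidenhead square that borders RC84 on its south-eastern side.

RC93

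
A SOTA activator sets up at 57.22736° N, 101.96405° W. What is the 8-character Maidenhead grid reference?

DO97af44

Add 180° to longitude and 90° to latitude: 78.03595, 147.22736.
Field (20°×10°, letters A–R): 78.03595/20 → 3 → D, 147.22736/10 → 14 → O; chars DO.
Square (2°×1°, digits 0–9): 18.03595/2 → 9, 7.22736/1 → 7; chars 97.
Subsquare (5′×2.5′, letters a–x): 0.03595/0.0833333 → 0 → a, 0.22736/0.0416667 → 5 → f; chars af.
Extended square (30″×15″, digits 0–9): 0.03595/0.00833333 → 4, 0.01903/0.00416667 → 4; chars 44.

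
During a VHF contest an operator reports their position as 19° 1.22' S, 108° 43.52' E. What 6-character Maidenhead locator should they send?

OH40ix

Offset from 180°W / 90°S: lon 288.7253°, lat 70.9797°.
Field (20°×10°, letters A–R): 288.7253/20 → 14 → O, 70.9797/10 → 7 → H; chars OH.
Square (2°×1°, digits 0–9): 8.7253/2 → 4, 0.9797/1 → 0; chars 40.
Subsquare (5′×2.5′, letters a–x): 0.7253/0.0833333 → 8 → i, 0.9797/0.0416667 → 23 → x; chars ix.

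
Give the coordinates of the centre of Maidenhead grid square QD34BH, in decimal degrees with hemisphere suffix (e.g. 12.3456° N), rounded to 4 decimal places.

Field Q=16, D=3: +16·20° lon, +3·10° lat → SW at lon 140°, lat -60°.
Square 3, 4: +3·2° lon, +4·1° lat → SW at lon 146°, lat -56°.
Subsquare b=1, h=7: +1·0.0833333° lon, +7·0.0416667° lat → SW at lon 146.083°, lat -55.7083°.
Cell spans 0.0833333° lon × 0.0416667° lat. Centre is SW corner plus half of each.
latitude 55.6875° S, longitude 146.1250° E.

55.6875° S, 146.1250° E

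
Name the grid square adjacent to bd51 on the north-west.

Longitude square 5; −1 → 4.
Latitude square 1; +1 → 2.

BD42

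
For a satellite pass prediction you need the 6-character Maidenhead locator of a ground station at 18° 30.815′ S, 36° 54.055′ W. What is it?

HH11nl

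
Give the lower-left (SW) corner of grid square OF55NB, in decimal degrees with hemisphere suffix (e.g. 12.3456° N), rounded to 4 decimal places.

Field O=14, F=5: +14·20° lon, +5·10° lat → SW at lon 100°, lat -40°.
Square 5, 5: +5·2° lon, +5·1° lat → SW at lon 110°, lat -35°.
Subsquare n=13, b=1: +13·0.0833333° lon, +1·0.0416667° lat → SW at lon 111.083°, lat -34.9583°.
latitude 34.9583° S, longitude 111.0833° E.

34.9583° S, 111.0833° E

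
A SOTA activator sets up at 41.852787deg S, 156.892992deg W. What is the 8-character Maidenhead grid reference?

BE18nd25

Add 180° to longitude and 90° to latitude: 23.10701, 48.14721.
Field (20°×10°, letters A–R): 23.10701/20 → 1 → B, 48.14721/10 → 4 → E; chars BE.
Square (2°×1°, digits 0–9): 3.10701/2 → 1, 8.14721/1 → 8; chars 18.
Subsquare (5′×2.5′, letters a–x): 1.10701/0.0833333 → 13 → n, 0.14721/0.0416667 → 3 → d; chars nd.
Extended square (30″×15″, digits 0–9): 0.02367/0.00833333 → 2, 0.02221/0.00416667 → 5; chars 25.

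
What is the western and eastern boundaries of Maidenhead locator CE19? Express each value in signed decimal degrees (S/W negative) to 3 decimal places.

Field C=2, E=4: +2·20° lon, +4·10° lat → SW at lon -140°, lat -50°.
Square 1, 9: +1·2° lon, +9·1° lat → SW at lon -138°, lat -41°.
Cell spans 2° lon × 1° lat.
west -138.000, east -136.000.

-138.000, -136.000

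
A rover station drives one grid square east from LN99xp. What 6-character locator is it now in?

MN09ap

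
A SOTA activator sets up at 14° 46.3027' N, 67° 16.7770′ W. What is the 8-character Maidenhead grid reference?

Offset from 180°W / 90°S: lon 112.72038°, lat 104.77171°.
Field: 112.72038/20 → 5 → F, 104.77171/10 → 10 → K; chars FK.
Square: 12.72038/2 → 6, 4.77171/1 → 4; chars 64.
Subsquare: 0.72038/0.0833333 → 8 → i, 0.77171/0.0416667 → 18 → s; chars is.
Extended square: 0.05372/0.00833333 → 6, 0.02171/0.00416667 → 5; chars 65.

FK64is65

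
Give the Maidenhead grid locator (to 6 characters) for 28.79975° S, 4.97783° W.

IG71me

Shift to the Maidenhead origin (180°W, 90°S): lon 175.0222, lat 61.2002.
Field: lon ⌊175.0222/20⌋ = 8 → I; lat ⌊61.2002/10⌋ = 6 → G.
Square: lon ⌊15.0222/2⌋ = 7; lat ⌊1.2002/1⌋ = 1.
Subsquare: lon ⌊1.0222/0.0833333⌋ = 12 → m; lat ⌊0.2002/0.0416667⌋ = 4 → e.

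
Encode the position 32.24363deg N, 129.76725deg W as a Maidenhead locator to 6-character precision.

CM52cf

Add 180° to longitude and 90° to latitude: 50.2328, 122.2436.
Field: lon ⌊50.2328/20⌋ = 2 → C; lat ⌊122.2436/10⌋ = 12 → M.
Square: lon ⌊10.2328/2⌋ = 5; lat ⌊2.2436/1⌋ = 2.
Subsquare: lon ⌊0.2328/0.0833333⌋ = 2 → c; lat ⌊0.2436/0.0416667⌋ = 5 → f.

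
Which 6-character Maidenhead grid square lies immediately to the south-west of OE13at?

Longitude subsquare a = 0; −1 → -1, wraps to 23 = x, carry into square.
Longitude square 1; −1 → 0.
Latitude subsquare t = 19; −1 → 18 = s.

OE03xs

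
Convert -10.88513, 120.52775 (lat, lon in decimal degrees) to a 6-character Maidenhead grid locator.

Shift to the Maidenhead origin (180°W, 90°S): lon 300.5277, lat 79.1149.
Field: lon ⌊300.5277/20⌋ = 15 → P; lat ⌊79.1149/10⌋ = 7 → H.
Square: lon ⌊0.5277/2⌋ = 0; lat ⌊9.1149/1⌋ = 9.
Subsquare: lon ⌊0.5277/0.0833333⌋ = 6 → g; lat ⌊0.1149/0.0416667⌋ = 2 → c.

PH09gc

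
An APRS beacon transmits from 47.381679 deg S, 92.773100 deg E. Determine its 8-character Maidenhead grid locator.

NE62jo28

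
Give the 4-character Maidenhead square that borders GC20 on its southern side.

GB29

Latitude square 0; −1 → -1, wraps to 9, carry into field.
Latitude field C = 2; −1 → 1 = B.
The longitude characters are unchanged.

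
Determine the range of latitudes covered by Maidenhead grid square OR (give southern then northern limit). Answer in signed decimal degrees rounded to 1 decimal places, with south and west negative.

80.0, 90.0

Field O=14, R=17: +14·20° lon, +17·10° lat → SW at lon 100°, lat 80°.
Cell spans 20° lon × 10° lat.
south 80.0, north 90.0.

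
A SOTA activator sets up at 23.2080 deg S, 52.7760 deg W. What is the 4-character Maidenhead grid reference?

GG36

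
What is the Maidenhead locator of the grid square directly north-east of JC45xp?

Longitude subsquare x = 23; +1 → 24, wraps to 0 = a, carry into square.
Longitude square 4; +1 → 5.
Latitude subsquare p = 15; +1 → 16 = q.

JC55aq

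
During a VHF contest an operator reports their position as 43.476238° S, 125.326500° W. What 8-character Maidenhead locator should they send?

CE76im05

Offset from 180°W / 90°S: lon 54.67350°, lat 46.52376°.
Field (20°×10°, letters A–R): 54.67350/20 → 2 → C, 46.52376/10 → 4 → E; chars CE.
Square (2°×1°, digits 0–9): 14.67350/2 → 7, 6.52376/1 → 6; chars 76.
Subsquare (5′×2.5′, letters a–x): 0.67350/0.0833333 → 8 → i, 0.52376/0.0416667 → 12 → m; chars im.
Extended square (30″×15″, digits 0–9): 0.00683/0.00833333 → 0, 0.02376/0.00416667 → 5; chars 05.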